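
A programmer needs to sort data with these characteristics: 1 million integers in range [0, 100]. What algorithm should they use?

Best choice: Counting sort
Reason: O(n + k) where k=100 is small; linear time beats O(n log n)


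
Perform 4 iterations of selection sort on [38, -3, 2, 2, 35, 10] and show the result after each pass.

Pass 1: Select minimum -3 at index 1, swap -> [-3, 38, 2, 2, 35, 10]
Pass 2: Select minimum 2 at index 2, swap -> [-3, 2, 38, 2, 35, 10]
Pass 3: Select minimum 2 at index 3, swap -> [-3, 2, 2, 38, 35, 10]
Pass 4: Select minimum 10 at index 5, swap -> [-3, 2, 2, 10, 35, 38]


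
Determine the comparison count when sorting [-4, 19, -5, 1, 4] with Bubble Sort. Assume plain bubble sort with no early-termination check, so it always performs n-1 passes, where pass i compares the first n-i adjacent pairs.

Pass 1: compare adjacent pairs (0,1)..(3,4) = 4 comparison(s), 3 swap(s) -> [-4, -5, 1, 4, 19]
Pass 2: compare adjacent pairs (0,1)..(2,3) = 3 comparison(s), 1 swap(s) -> [-5, -4, 1, 4, 19]
Pass 3: compare adjacent pairs (0,1)..(1,2) = 2 comparison(s), 0 swap(s) -> [-5, -4, 1, 4, 19]
Pass 4: compare adjacent pairs (0,1)..(0,1) = 1 comparison(s), 0 swap(s) -> [-5, -4, 1, 4, 19]
Total comparisons: 4 + 3 + 2 + 1 = 10


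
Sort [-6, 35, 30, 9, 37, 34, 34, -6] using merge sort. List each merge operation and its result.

Divide and conquer:
  Merge [-6] + [35] -> [-6, 35]
  Merge [30] + [9] -> [9, 30]
  Merge [-6, 35] + [9, 30] -> [-6, 9, 30, 35]
  Merge [37] + [34] -> [34, 37]
  Merge [34] + [-6] -> [-6, 34]
  Merge [34, 37] + [-6, 34] -> [-6, 34, 34, 37]
  Merge [-6, 9, 30, 35] + [-6, 34, 34, 37] -> [-6, -6, 9, 30, 34, 34, 35, 37]


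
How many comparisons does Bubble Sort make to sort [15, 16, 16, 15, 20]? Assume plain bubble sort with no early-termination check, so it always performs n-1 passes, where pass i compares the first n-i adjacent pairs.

Pass 1: compare adjacent pairs (0,1)..(3,4) = 4 comparison(s), 1 swap(s) -> [15, 16, 15, 16, 20]
Pass 2: compare adjacent pairs (0,1)..(2,3) = 3 comparison(s), 1 swap(s) -> [15, 15, 16, 16, 20]
Pass 3: compare adjacent pairs (0,1)..(1,2) = 2 comparison(s), 0 swap(s) -> [15, 15, 16, 16, 20]
Pass 4: compare adjacent pairs (0,1)..(0,1) = 1 comparison(s), 0 swap(s) -> [15, 15, 16, 16, 20]
Total comparisons: 4 + 3 + 2 + 1 = 10


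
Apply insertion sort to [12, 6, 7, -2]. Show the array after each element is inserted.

First element 12 is already 'sorted'
Insert 6: shifted 1 elements -> [6, 12, 7, -2]
Insert 7: shifted 1 elements -> [6, 7, 12, -2]
Insert -2: shifted 3 elements -> [-2, 6, 7, 12]


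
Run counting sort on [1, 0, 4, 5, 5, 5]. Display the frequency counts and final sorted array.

Count array: [1, 1, 0, 0, 1, 3]
(count[i] = number of elements equal to i)
Cumulative count: [1, 2, 2, 2, 3, 6]
Sorted: [0, 1, 4, 5, 5, 5]


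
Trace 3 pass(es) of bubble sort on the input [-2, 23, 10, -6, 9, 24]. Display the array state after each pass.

After pass 1: [-2, 10, -6, 9, 23, 24] (3 swaps)
After pass 2: [-2, -6, 9, 10, 23, 24] (2 swaps)
After pass 3: [-6, -2, 9, 10, 23, 24] (1 swaps)
Total swaps: 6


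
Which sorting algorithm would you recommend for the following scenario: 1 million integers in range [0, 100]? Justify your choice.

Best choice: Counting sort
Reason: O(n + k) where k=100 is small; linear time beats O(n log n)


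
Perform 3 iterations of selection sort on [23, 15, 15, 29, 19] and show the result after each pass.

Pass 1: Select minimum 15 at index 1, swap -> [15, 23, 15, 29, 19]
Pass 2: Select minimum 15 at index 2, swap -> [15, 15, 23, 29, 19]
Pass 3: Select minimum 19 at index 4, swap -> [15, 15, 19, 29, 23]


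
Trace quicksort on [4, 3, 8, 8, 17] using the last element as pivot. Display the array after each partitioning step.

Partition 1: pivot=17 at index 4 -> [4, 3, 8, 8, 17]
Partition 2: pivot=8 at index 3 -> [4, 3, 8, 8, 17]
Partition 3: pivot=8 at index 2 -> [4, 3, 8, 8, 17]
Partition 4: pivot=3 at index 0 -> [3, 4, 8, 8, 17]


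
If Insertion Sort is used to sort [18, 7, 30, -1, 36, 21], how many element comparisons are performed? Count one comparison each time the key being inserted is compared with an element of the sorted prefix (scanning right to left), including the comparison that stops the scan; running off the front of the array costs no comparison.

Insert 7: 18 > 7 (shift), reached front = 1 comparison(s) -> [7, 18, 30, -1, 36, 21]
Insert 30: 18 <= 30 (stop) = 1 comparison(s) -> [7, 18, 30, -1, 36, 21]
Insert -1: 30 > -1 (shift), 18 > -1 (shift), 7 > -1 (shift), reached front = 3 comparison(s) -> [-1, 7, 18, 30, 36, 21]
Insert 36: 30 <= 36 (stop) = 1 comparison(s) -> [-1, 7, 18, 30, 36, 21]
Insert 21: 36 > 21 (shift), 30 > 21 (shift), 18 <= 21 (stop) = 3 comparison(s) -> [-1, 7, 18, 21, 30, 36]
Total comparisons: 1 + 1 + 3 + 1 + 3 = 9


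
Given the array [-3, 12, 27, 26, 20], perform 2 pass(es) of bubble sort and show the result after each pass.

After pass 1: [-3, 12, 26, 20, 27] (2 swaps)
After pass 2: [-3, 12, 20, 26, 27] (1 swaps)
Total swaps: 3


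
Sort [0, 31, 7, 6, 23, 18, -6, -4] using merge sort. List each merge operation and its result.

Divide and conquer:
  Merge [0] + [31] -> [0, 31]
  Merge [7] + [6] -> [6, 7]
  Merge [0, 31] + [6, 7] -> [0, 6, 7, 31]
  Merge [23] + [18] -> [18, 23]
  Merge [-6] + [-4] -> [-6, -4]
  Merge [18, 23] + [-6, -4] -> [-6, -4, 18, 23]
  Merge [0, 6, 7, 31] + [-6, -4, 18, 23] -> [-6, -4, 0, 6, 7, 18, 23, 31]


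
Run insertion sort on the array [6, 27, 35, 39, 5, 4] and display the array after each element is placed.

First element 6 is already 'sorted'
Insert 27: shifted 0 elements -> [6, 27, 35, 39, 5, 4]
Insert 35: shifted 0 elements -> [6, 27, 35, 39, 5, 4]
Insert 39: shifted 0 elements -> [6, 27, 35, 39, 5, 4]
Insert 5: shifted 4 elements -> [5, 6, 27, 35, 39, 4]
Insert 4: shifted 5 elements -> [4, 5, 6, 27, 35, 39]


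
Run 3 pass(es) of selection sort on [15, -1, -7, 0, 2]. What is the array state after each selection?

Pass 1: Select minimum -7 at index 2, swap -> [-7, -1, 15, 0, 2]
Pass 2: Select minimum -1 at index 1, swap -> [-7, -1, 15, 0, 2]
Pass 3: Select minimum 0 at index 3, swap -> [-7, -1, 0, 15, 2]


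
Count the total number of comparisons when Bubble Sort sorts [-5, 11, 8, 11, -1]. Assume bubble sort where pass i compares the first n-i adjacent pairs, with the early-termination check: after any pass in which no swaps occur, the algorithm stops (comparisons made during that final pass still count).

Pass 1: compare adjacent pairs (0,1)..(3,4) = 4 comparison(s), 2 swap(s) -> [-5, 8, 11, -1, 11]
Pass 2: compare adjacent pairs (0,1)..(2,3) = 3 comparison(s), 1 swap(s) -> [-5, 8, -1, 11, 11]
Pass 3: compare adjacent pairs (0,1)..(1,2) = 2 comparison(s), 1 swap(s) -> [-5, -1, 8, 11, 11]
Pass 4: compare adjacent pairs (0,1)..(0,1) = 1 comparison(s), 0 swap(s) -> [-5, -1, 8, 11, 11]
No swaps in this pass, so bubble sort stops here.
Total comparisons: 4 + 3 + 2 + 1 = 10


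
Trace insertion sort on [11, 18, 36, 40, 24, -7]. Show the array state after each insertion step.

First element 11 is already 'sorted'
Insert 18: shifted 0 elements -> [11, 18, 36, 40, 24, -7]
Insert 36: shifted 0 elements -> [11, 18, 36, 40, 24, -7]
Insert 40: shifted 0 elements -> [11, 18, 36, 40, 24, -7]
Insert 24: shifted 2 elements -> [11, 18, 24, 36, 40, -7]
Insert -7: shifted 5 elements -> [-7, 11, 18, 24, 36, 40]


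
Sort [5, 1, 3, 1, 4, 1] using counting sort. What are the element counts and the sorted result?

Count array: [0, 3, 0, 1, 1, 1]
(count[i] = number of elements equal to i)
Cumulative count: [0, 3, 3, 4, 5, 6]
Sorted: [1, 1, 1, 3, 4, 5]


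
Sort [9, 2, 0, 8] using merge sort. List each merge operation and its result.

Divide and conquer:
  Merge [9] + [2] -> [2, 9]
  Merge [0] + [8] -> [0, 8]
  Merge [2, 9] + [0, 8] -> [0, 2, 8, 9]


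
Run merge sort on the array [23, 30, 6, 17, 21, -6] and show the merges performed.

Divide and conquer:
  Merge [30] + [6] -> [6, 30]
  Merge [23] + [6, 30] -> [6, 23, 30]
  Merge [21] + [-6] -> [-6, 21]
  Merge [17] + [-6, 21] -> [-6, 17, 21]
  Merge [6, 23, 30] + [-6, 17, 21] -> [-6, 6, 17, 21, 23, 30]


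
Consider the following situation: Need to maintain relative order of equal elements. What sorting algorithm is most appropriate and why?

Best choice: Merge sort or Insertion sort
Reason: Both are stable; quicksort and heapsort are not stable


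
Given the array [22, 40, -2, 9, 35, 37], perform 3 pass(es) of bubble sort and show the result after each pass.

After pass 1: [22, -2, 9, 35, 37, 40] (4 swaps)
After pass 2: [-2, 9, 22, 35, 37, 40] (2 swaps)
After pass 3: [-2, 9, 22, 35, 37, 40] (0 swaps)
Total swaps: 6


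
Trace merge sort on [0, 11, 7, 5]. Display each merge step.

Divide and conquer:
  Merge [0] + [11] -> [0, 11]
  Merge [7] + [5] -> [5, 7]
  Merge [0, 11] + [5, 7] -> [0, 5, 7, 11]


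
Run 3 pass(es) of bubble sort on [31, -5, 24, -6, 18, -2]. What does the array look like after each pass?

After pass 1: [-5, 24, -6, 18, -2, 31] (5 swaps)
After pass 2: [-5, -6, 18, -2, 24, 31] (3 swaps)
After pass 3: [-6, -5, -2, 18, 24, 31] (2 swaps)
Total swaps: 10


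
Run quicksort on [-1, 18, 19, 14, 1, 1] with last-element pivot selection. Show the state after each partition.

Partition 1: pivot=1 at index 2 -> [-1, 1, 1, 14, 18, 19]
Partition 2: pivot=1 at index 1 -> [-1, 1, 1, 14, 18, 19]
Partition 3: pivot=19 at index 5 -> [-1, 1, 1, 14, 18, 19]
Partition 4: pivot=18 at index 4 -> [-1, 1, 1, 14, 18, 19]


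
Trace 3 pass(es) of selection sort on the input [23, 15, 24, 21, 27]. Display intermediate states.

Pass 1: Select minimum 15 at index 1, swap -> [15, 23, 24, 21, 27]
Pass 2: Select minimum 21 at index 3, swap -> [15, 21, 24, 23, 27]
Pass 3: Select minimum 23 at index 3, swap -> [15, 21, 23, 24, 27]


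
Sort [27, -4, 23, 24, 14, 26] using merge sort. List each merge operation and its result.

Divide and conquer:
  Merge [-4] + [23] -> [-4, 23]
  Merge [27] + [-4, 23] -> [-4, 23, 27]
  Merge [14] + [26] -> [14, 26]
  Merge [24] + [14, 26] -> [14, 24, 26]
  Merge [-4, 23, 27] + [14, 24, 26] -> [-4, 14, 23, 24, 26, 27]


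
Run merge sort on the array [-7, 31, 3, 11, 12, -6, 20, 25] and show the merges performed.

Divide and conquer:
  Merge [-7] + [31] -> [-7, 31]
  Merge [3] + [11] -> [3, 11]
  Merge [-7, 31] + [3, 11] -> [-7, 3, 11, 31]
  Merge [12] + [-6] -> [-6, 12]
  Merge [20] + [25] -> [20, 25]
  Merge [-6, 12] + [20, 25] -> [-6, 12, 20, 25]
  Merge [-7, 3, 11, 31] + [-6, 12, 20, 25] -> [-7, -6, 3, 11, 12, 20, 25, 31]


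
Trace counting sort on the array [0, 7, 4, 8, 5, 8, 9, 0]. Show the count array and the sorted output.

Count array: [2, 0, 0, 0, 1, 1, 0, 1, 2, 1]
(count[i] = number of elements equal to i)
Cumulative count: [2, 2, 2, 2, 3, 4, 4, 5, 7, 8]
Sorted: [0, 0, 4, 5, 7, 8, 8, 9]


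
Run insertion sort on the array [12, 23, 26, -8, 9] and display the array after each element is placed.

First element 12 is already 'sorted'
Insert 23: shifted 0 elements -> [12, 23, 26, -8, 9]
Insert 26: shifted 0 elements -> [12, 23, 26, -8, 9]
Insert -8: shifted 3 elements -> [-8, 12, 23, 26, 9]
Insert 9: shifted 3 elements -> [-8, 9, 12, 23, 26]


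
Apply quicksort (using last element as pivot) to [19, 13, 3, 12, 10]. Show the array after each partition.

Partition 1: pivot=10 at index 1 -> [3, 10, 19, 12, 13]
Partition 2: pivot=13 at index 3 -> [3, 10, 12, 13, 19]


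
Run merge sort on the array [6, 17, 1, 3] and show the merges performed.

Divide and conquer:
  Merge [6] + [17] -> [6, 17]
  Merge [1] + [3] -> [1, 3]
  Merge [6, 17] + [1, 3] -> [1, 3, 6, 17]


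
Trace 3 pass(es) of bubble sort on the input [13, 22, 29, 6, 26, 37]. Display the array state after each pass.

After pass 1: [13, 22, 6, 26, 29, 37] (2 swaps)
After pass 2: [13, 6, 22, 26, 29, 37] (1 swaps)
After pass 3: [6, 13, 22, 26, 29, 37] (1 swaps)
Total swaps: 4


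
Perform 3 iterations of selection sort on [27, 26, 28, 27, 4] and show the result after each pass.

Pass 1: Select minimum 4 at index 4, swap -> [4, 26, 28, 27, 27]
Pass 2: Select minimum 26 at index 1, swap -> [4, 26, 28, 27, 27]
Pass 3: Select minimum 27 at index 3, swap -> [4, 26, 27, 28, 27]


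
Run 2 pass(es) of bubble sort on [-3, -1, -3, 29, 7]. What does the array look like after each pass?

After pass 1: [-3, -3, -1, 7, 29] (2 swaps)
After pass 2: [-3, -3, -1, 7, 29] (0 swaps)
Total swaps: 2


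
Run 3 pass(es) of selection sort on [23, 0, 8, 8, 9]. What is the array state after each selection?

Pass 1: Select minimum 0 at index 1, swap -> [0, 23, 8, 8, 9]
Pass 2: Select minimum 8 at index 2, swap -> [0, 8, 23, 8, 9]
Pass 3: Select minimum 8 at index 3, swap -> [0, 8, 8, 23, 9]


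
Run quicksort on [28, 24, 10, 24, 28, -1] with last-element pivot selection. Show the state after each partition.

Partition 1: pivot=-1 at index 0 -> [-1, 24, 10, 24, 28, 28]
Partition 2: pivot=28 at index 5 -> [-1, 24, 10, 24, 28, 28]
Partition 3: pivot=28 at index 4 -> [-1, 24, 10, 24, 28, 28]
Partition 4: pivot=24 at index 3 -> [-1, 24, 10, 24, 28, 28]
Partition 5: pivot=10 at index 1 -> [-1, 10, 24, 24, 28, 28]


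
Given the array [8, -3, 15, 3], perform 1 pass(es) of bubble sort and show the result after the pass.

After pass 1: [-3, 8, 3, 15] (2 swaps)
Total swaps: 2


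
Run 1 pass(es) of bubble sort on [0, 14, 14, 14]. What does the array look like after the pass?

After pass 1: [0, 14, 14, 14] (0 swaps)
Total swaps: 0


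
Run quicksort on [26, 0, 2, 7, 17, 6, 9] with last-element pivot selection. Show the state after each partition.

Partition 1: pivot=9 at index 4 -> [0, 2, 7, 6, 9, 26, 17]
Partition 2: pivot=6 at index 2 -> [0, 2, 6, 7, 9, 26, 17]
Partition 3: pivot=2 at index 1 -> [0, 2, 6, 7, 9, 26, 17]
Partition 4: pivot=17 at index 5 -> [0, 2, 6, 7, 9, 17, 26]


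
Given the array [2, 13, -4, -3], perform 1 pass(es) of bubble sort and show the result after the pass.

After pass 1: [2, -4, -3, 13] (2 swaps)
Total swaps: 2


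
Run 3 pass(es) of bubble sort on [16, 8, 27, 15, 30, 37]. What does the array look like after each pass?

After pass 1: [8, 16, 15, 27, 30, 37] (2 swaps)
After pass 2: [8, 15, 16, 27, 30, 37] (1 swaps)
After pass 3: [8, 15, 16, 27, 30, 37] (0 swaps)
Total swaps: 3


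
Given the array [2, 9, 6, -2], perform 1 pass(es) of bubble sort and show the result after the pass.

After pass 1: [2, 6, -2, 9] (2 swaps)
Total swaps: 2


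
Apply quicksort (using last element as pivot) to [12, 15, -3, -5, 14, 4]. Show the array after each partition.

Partition 1: pivot=4 at index 2 -> [-3, -5, 4, 15, 14, 12]
Partition 2: pivot=-5 at index 0 -> [-5, -3, 4, 15, 14, 12]
Partition 3: pivot=12 at index 3 -> [-5, -3, 4, 12, 14, 15]
Partition 4: pivot=15 at index 5 -> [-5, -3, 4, 12, 14, 15]


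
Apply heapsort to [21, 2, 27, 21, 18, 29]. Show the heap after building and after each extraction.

Build heap: [29, 21, 27, 2, 18, 21]
Extract 29: [27, 21, 21, 2, 18, 29]
Extract 27: [21, 18, 21, 2, 27, 29]
Extract 21: [21, 18, 2, 21, 27, 29]
Extract 21: [18, 2, 21, 21, 27, 29]
Extract 18: [2, 18, 21, 21, 27, 29]


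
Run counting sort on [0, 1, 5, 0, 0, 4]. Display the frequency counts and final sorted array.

Count array: [3, 1, 0, 0, 1, 1]
(count[i] = number of elements equal to i)
Cumulative count: [3, 4, 4, 4, 5, 6]
Sorted: [0, 0, 0, 1, 4, 5]


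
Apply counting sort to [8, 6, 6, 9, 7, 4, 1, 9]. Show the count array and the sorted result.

Count array: [0, 1, 0, 0, 1, 0, 2, 1, 1, 2]
(count[i] = number of elements equal to i)
Cumulative count: [0, 1, 1, 1, 2, 2, 4, 5, 6, 8]
Sorted: [1, 4, 6, 6, 7, 8, 9, 9]


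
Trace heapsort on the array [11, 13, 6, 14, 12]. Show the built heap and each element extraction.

Build heap: [14, 13, 6, 11, 12]
Extract 14: [13, 12, 6, 11, 14]
Extract 13: [12, 11, 6, 13, 14]
Extract 12: [11, 6, 12, 13, 14]
Extract 11: [6, 11, 12, 13, 14]


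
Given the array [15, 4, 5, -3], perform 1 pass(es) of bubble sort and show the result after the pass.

After pass 1: [4, 5, -3, 15] (3 swaps)
Total swaps: 3


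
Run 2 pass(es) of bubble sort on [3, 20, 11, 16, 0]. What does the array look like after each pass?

After pass 1: [3, 11, 16, 0, 20] (3 swaps)
After pass 2: [3, 11, 0, 16, 20] (1 swaps)
Total swaps: 4


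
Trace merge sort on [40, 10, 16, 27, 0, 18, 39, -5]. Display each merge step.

Divide and conquer:
  Merge [40] + [10] -> [10, 40]
  Merge [16] + [27] -> [16, 27]
  Merge [10, 40] + [16, 27] -> [10, 16, 27, 40]
  Merge [0] + [18] -> [0, 18]
  Merge [39] + [-5] -> [-5, 39]
  Merge [0, 18] + [-5, 39] -> [-5, 0, 18, 39]
  Merge [10, 16, 27, 40] + [-5, 0, 18, 39] -> [-5, 0, 10, 16, 18, 27, 39, 40]


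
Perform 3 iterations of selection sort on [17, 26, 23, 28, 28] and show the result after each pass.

Pass 1: Select minimum 17 at index 0, swap -> [17, 26, 23, 28, 28]
Pass 2: Select minimum 23 at index 2, swap -> [17, 23, 26, 28, 28]
Pass 3: Select minimum 26 at index 2, swap -> [17, 23, 26, 28, 28]


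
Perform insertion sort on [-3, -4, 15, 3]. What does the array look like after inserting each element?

First element -3 is already 'sorted'
Insert -4: shifted 1 elements -> [-4, -3, 15, 3]
Insert 15: shifted 0 elements -> [-4, -3, 15, 3]
Insert 3: shifted 1 elements -> [-4, -3, 3, 15]


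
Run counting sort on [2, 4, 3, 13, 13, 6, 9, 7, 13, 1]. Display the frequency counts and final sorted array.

Count array: [0, 1, 1, 1, 1, 0, 1, 1, 0, 1, 0, 0, 0, 3]
(count[i] = number of elements equal to i)
Cumulative count: [0, 1, 2, 3, 4, 4, 5, 6, 6, 7, 7, 7, 7, 10]
Sorted: [1, 2, 3, 4, 6, 7, 9, 13, 13, 13]


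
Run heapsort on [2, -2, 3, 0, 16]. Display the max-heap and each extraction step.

Build heap: [16, 2, 3, 0, -2]
Extract 16: [3, 2, -2, 0, 16]
Extract 3: [2, 0, -2, 3, 16]
Extract 2: [0, -2, 2, 3, 16]
Extract 0: [-2, 0, 2, 3, 16]


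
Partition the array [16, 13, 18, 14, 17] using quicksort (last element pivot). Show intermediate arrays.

Partition 1: pivot=17 at index 3 -> [16, 13, 14, 17, 18]
Partition 2: pivot=14 at index 1 -> [13, 14, 16, 17, 18]


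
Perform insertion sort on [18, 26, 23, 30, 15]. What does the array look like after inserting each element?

First element 18 is already 'sorted'
Insert 26: shifted 0 elements -> [18, 26, 23, 30, 15]
Insert 23: shifted 1 elements -> [18, 23, 26, 30, 15]
Insert 30: shifted 0 elements -> [18, 23, 26, 30, 15]
Insert 15: shifted 4 elements -> [15, 18, 23, 26, 30]


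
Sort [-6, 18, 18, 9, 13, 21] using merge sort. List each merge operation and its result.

Divide and conquer:
  Merge [18] + [18] -> [18, 18]
  Merge [-6] + [18, 18] -> [-6, 18, 18]
  Merge [13] + [21] -> [13, 21]
  Merge [9] + [13, 21] -> [9, 13, 21]
  Merge [-6, 18, 18] + [9, 13, 21] -> [-6, 9, 13, 18, 18, 21]


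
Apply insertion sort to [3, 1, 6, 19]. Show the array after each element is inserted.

First element 3 is already 'sorted'
Insert 1: shifted 1 elements -> [1, 3, 6, 19]
Insert 6: shifted 0 elements -> [1, 3, 6, 19]
Insert 19: shifted 0 elements -> [1, 3, 6, 19]


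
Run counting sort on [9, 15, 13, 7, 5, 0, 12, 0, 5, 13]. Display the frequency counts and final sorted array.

Count array: [2, 0, 0, 0, 0, 2, 0, 1, 0, 1, 0, 0, 1, 2, 0, 1]
(count[i] = number of elements equal to i)
Cumulative count: [2, 2, 2, 2, 2, 4, 4, 5, 5, 6, 6, 6, 7, 9, 9, 10]
Sorted: [0, 0, 5, 5, 7, 9, 12, 13, 13, 15]


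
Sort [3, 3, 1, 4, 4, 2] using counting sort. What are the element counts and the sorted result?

Count array: [0, 1, 1, 2, 2]
(count[i] = number of elements equal to i)
Cumulative count: [0, 1, 2, 4, 6]
Sorted: [1, 2, 3, 3, 4, 4]


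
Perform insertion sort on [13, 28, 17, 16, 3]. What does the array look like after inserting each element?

First element 13 is already 'sorted'
Insert 28: shifted 0 elements -> [13, 28, 17, 16, 3]
Insert 17: shifted 1 elements -> [13, 17, 28, 16, 3]
Insert 16: shifted 2 elements -> [13, 16, 17, 28, 3]
Insert 3: shifted 4 elements -> [3, 13, 16, 17, 28]


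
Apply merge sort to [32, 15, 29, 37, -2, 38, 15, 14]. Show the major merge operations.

Divide and conquer:
  Merge [32] + [15] -> [15, 32]
  Merge [29] + [37] -> [29, 37]
  Merge [15, 32] + [29, 37] -> [15, 29, 32, 37]
  Merge [-2] + [38] -> [-2, 38]
  Merge [15] + [14] -> [14, 15]
  Merge [-2, 38] + [14, 15] -> [-2, 14, 15, 38]
  Merge [15, 29, 32, 37] + [-2, 14, 15, 38] -> [-2, 14, 15, 15, 29, 32, 37, 38]


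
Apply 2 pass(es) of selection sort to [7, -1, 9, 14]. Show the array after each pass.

Pass 1: Select minimum -1 at index 1, swap -> [-1, 7, 9, 14]
Pass 2: Select minimum 7 at index 1, swap -> [-1, 7, 9, 14]


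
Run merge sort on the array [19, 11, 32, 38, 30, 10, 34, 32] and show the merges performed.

Divide and conquer:
  Merge [19] + [11] -> [11, 19]
  Merge [32] + [38] -> [32, 38]
  Merge [11, 19] + [32, 38] -> [11, 19, 32, 38]
  Merge [30] + [10] -> [10, 30]
  Merge [34] + [32] -> [32, 34]
  Merge [10, 30] + [32, 34] -> [10, 30, 32, 34]
  Merge [11, 19, 32, 38] + [10, 30, 32, 34] -> [10, 11, 19, 30, 32, 32, 34, 38]


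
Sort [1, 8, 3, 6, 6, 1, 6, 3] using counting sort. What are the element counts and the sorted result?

Count array: [0, 2, 0, 2, 0, 0, 3, 0, 1]
(count[i] = number of elements equal to i)
Cumulative count: [0, 2, 2, 4, 4, 4, 7, 7, 8]
Sorted: [1, 1, 3, 3, 6, 6, 6, 8]


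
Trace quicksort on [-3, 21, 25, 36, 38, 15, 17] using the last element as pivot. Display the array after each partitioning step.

Partition 1: pivot=17 at index 2 -> [-3, 15, 17, 36, 38, 21, 25]
Partition 2: pivot=15 at index 1 -> [-3, 15, 17, 36, 38, 21, 25]
Partition 3: pivot=25 at index 4 -> [-3, 15, 17, 21, 25, 36, 38]
Partition 4: pivot=38 at index 6 -> [-3, 15, 17, 21, 25, 36, 38]


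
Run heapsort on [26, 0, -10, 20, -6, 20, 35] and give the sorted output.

Build heap: [35, 20, 26, 0, -6, 20, -10]
Extract 35: [26, 20, 20, 0, -6, -10, 35]
Extract 26: [20, 0, 20, -10, -6, 26, 35]
Extract 20: [20, 0, -6, -10, 20, 26, 35]
Extract 20: [0, -10, -6, 20, 20, 26, 35]
Extract 0: [-6, -10, 0, 20, 20, 26, 35]
Extract -6: [-10, -6, 0, 20, 20, 26, 35]


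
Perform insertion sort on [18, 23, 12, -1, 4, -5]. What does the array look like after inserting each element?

First element 18 is already 'sorted'
Insert 23: shifted 0 elements -> [18, 23, 12, -1, 4, -5]
Insert 12: shifted 2 elements -> [12, 18, 23, -1, 4, -5]
Insert -1: shifted 3 elements -> [-1, 12, 18, 23, 4, -5]
Insert 4: shifted 3 elements -> [-1, 4, 12, 18, 23, -5]
Insert -5: shifted 5 elements -> [-5, -1, 4, 12, 18, 23]


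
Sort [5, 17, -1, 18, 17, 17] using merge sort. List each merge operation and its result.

Divide and conquer:
  Merge [17] + [-1] -> [-1, 17]
  Merge [5] + [-1, 17] -> [-1, 5, 17]
  Merge [17] + [17] -> [17, 17]
  Merge [18] + [17, 17] -> [17, 17, 18]
  Merge [-1, 5, 17] + [17, 17, 18] -> [-1, 5, 17, 17, 17, 18]


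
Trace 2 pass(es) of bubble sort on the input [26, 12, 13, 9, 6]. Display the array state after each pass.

After pass 1: [12, 13, 9, 6, 26] (4 swaps)
After pass 2: [12, 9, 6, 13, 26] (2 swaps)
Total swaps: 6


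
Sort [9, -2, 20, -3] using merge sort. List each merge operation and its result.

Divide and conquer:
  Merge [9] + [-2] -> [-2, 9]
  Merge [20] + [-3] -> [-3, 20]
  Merge [-2, 9] + [-3, 20] -> [-3, -2, 9, 20]


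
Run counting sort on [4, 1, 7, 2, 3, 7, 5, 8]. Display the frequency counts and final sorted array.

Count array: [0, 1, 1, 1, 1, 1, 0, 2, 1]
(count[i] = number of elements equal to i)
Cumulative count: [0, 1, 2, 3, 4, 5, 5, 7, 8]
Sorted: [1, 2, 3, 4, 5, 7, 7, 8]


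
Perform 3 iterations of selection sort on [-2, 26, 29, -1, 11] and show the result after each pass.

Pass 1: Select minimum -2 at index 0, swap -> [-2, 26, 29, -1, 11]
Pass 2: Select minimum -1 at index 3, swap -> [-2, -1, 29, 26, 11]
Pass 3: Select minimum 11 at index 4, swap -> [-2, -1, 11, 26, 29]


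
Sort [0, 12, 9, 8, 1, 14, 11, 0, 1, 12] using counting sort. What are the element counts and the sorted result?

Count array: [2, 2, 0, 0, 0, 0, 0, 0, 1, 1, 0, 1, 2, 0, 1]
(count[i] = number of elements equal to i)
Cumulative count: [2, 4, 4, 4, 4, 4, 4, 4, 5, 6, 6, 7, 9, 9, 10]
Sorted: [0, 0, 1, 1, 8, 9, 11, 12, 12, 14]


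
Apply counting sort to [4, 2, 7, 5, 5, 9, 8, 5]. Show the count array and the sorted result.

Count array: [0, 0, 1, 0, 1, 3, 0, 1, 1, 1]
(count[i] = number of elements equal to i)
Cumulative count: [0, 0, 1, 1, 2, 5, 5, 6, 7, 8]
Sorted: [2, 4, 5, 5, 5, 7, 8, 9]


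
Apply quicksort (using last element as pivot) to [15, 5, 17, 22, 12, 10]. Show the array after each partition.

Partition 1: pivot=10 at index 1 -> [5, 10, 17, 22, 12, 15]
Partition 2: pivot=15 at index 3 -> [5, 10, 12, 15, 17, 22]
Partition 3: pivot=22 at index 5 -> [5, 10, 12, 15, 17, 22]


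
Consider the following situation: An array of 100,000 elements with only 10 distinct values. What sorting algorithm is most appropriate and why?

Best choice: 3-way quicksort or Counting sort
Reason: 3-way (Dutch national flag) partitioning groups every copy of the pivot together, so with only d=10 distinct keys quicksort finishes in O(n log d) expected time, which is effectively linear; counting sort runs in O(n + k) where k is the size of the key range (not the number of distinct values), so it is linear when the 10 values are integers drawn from a small known range


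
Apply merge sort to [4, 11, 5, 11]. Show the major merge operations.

Divide and conquer:
  Merge [4] + [11] -> [4, 11]
  Merge [5] + [11] -> [5, 11]
  Merge [4, 11] + [5, 11] -> [4, 5, 11, 11]


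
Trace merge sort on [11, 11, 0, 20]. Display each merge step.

Divide and conquer:
  Merge [11] + [11] -> [11, 11]
  Merge [0] + [20] -> [0, 20]
  Merge [11, 11] + [0, 20] -> [0, 11, 11, 20]


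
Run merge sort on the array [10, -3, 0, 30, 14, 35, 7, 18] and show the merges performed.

Divide and conquer:
  Merge [10] + [-3] -> [-3, 10]
  Merge [0] + [30] -> [0, 30]
  Merge [-3, 10] + [0, 30] -> [-3, 0, 10, 30]
  Merge [14] + [35] -> [14, 35]
  Merge [7] + [18] -> [7, 18]
  Merge [14, 35] + [7, 18] -> [7, 14, 18, 35]
  Merge [-3, 0, 10, 30] + [7, 14, 18, 35] -> [-3, 0, 7, 10, 14, 18, 30, 35]


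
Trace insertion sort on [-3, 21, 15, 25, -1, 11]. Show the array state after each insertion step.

First element -3 is already 'sorted'
Insert 21: shifted 0 elements -> [-3, 21, 15, 25, -1, 11]
Insert 15: shifted 1 elements -> [-3, 15, 21, 25, -1, 11]
Insert 25: shifted 0 elements -> [-3, 15, 21, 25, -1, 11]
Insert -1: shifted 3 elements -> [-3, -1, 15, 21, 25, 11]
Insert 11: shifted 3 elements -> [-3, -1, 11, 15, 21, 25]


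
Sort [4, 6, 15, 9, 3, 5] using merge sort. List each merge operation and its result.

Divide and conquer:
  Merge [6] + [15] -> [6, 15]
  Merge [4] + [6, 15] -> [4, 6, 15]
  Merge [3] + [5] -> [3, 5]
  Merge [9] + [3, 5] -> [3, 5, 9]
  Merge [4, 6, 15] + [3, 5, 9] -> [3, 4, 5, 6, 9, 15]


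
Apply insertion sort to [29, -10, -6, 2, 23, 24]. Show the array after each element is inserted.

First element 29 is already 'sorted'
Insert -10: shifted 1 elements -> [-10, 29, -6, 2, 23, 24]
Insert -6: shifted 1 elements -> [-10, -6, 29, 2, 23, 24]
Insert 2: shifted 1 elements -> [-10, -6, 2, 29, 23, 24]
Insert 23: shifted 1 elements -> [-10, -6, 2, 23, 29, 24]
Insert 24: shifted 1 elements -> [-10, -6, 2, 23, 24, 29]


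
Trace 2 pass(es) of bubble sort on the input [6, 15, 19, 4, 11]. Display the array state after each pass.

After pass 1: [6, 15, 4, 11, 19] (2 swaps)
After pass 2: [6, 4, 11, 15, 19] (2 swaps)
Total swaps: 4


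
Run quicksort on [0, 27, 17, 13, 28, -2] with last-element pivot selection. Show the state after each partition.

Partition 1: pivot=-2 at index 0 -> [-2, 27, 17, 13, 28, 0]
Partition 2: pivot=0 at index 1 -> [-2, 0, 17, 13, 28, 27]
Partition 3: pivot=27 at index 4 -> [-2, 0, 17, 13, 27, 28]
Partition 4: pivot=13 at index 2 -> [-2, 0, 13, 17, 27, 28]


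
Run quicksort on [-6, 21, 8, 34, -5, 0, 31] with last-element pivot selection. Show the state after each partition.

Partition 1: pivot=31 at index 5 -> [-6, 21, 8, -5, 0, 31, 34]
Partition 2: pivot=0 at index 2 -> [-6, -5, 0, 21, 8, 31, 34]
Partition 3: pivot=-5 at index 1 -> [-6, -5, 0, 21, 8, 31, 34]
Partition 4: pivot=8 at index 3 -> [-6, -5, 0, 8, 21, 31, 34]


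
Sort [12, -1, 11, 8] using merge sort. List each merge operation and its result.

Divide and conquer:
  Merge [12] + [-1] -> [-1, 12]
  Merge [11] + [8] -> [8, 11]
  Merge [-1, 12] + [8, 11] -> [-1, 8, 11, 12]


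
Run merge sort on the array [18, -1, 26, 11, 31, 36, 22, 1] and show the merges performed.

Divide and conquer:
  Merge [18] + [-1] -> [-1, 18]
  Merge [26] + [11] -> [11, 26]
  Merge [-1, 18] + [11, 26] -> [-1, 11, 18, 26]
  Merge [31] + [36] -> [31, 36]
  Merge [22] + [1] -> [1, 22]
  Merge [31, 36] + [1, 22] -> [1, 22, 31, 36]
  Merge [-1, 11, 18, 26] + [1, 22, 31, 36] -> [-1, 1, 11, 18, 22, 26, 31, 36]


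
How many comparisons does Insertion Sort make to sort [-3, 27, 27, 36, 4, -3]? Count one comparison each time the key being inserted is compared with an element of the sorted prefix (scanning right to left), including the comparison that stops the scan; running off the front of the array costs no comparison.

Insert 27: -3 <= 27 (stop) = 1 comparison(s) -> [-3, 27, 27, 36, 4, -3]
Insert 27: 27 <= 27 (stop) = 1 comparison(s) -> [-3, 27, 27, 36, 4, -3]
Insert 36: 27 <= 36 (stop) = 1 comparison(s) -> [-3, 27, 27, 36, 4, -3]
Insert 4: 36 > 4 (shift), 27 > 4 (shift), 27 > 4 (shift), -3 <= 4 (stop) = 4 comparison(s) -> [-3, 4, 27, 27, 36, -3]
Insert -3: 36 > -3 (shift), 27 > -3 (shift), 27 > -3 (shift), 4 > -3 (shift), -3 <= -3 (stop) = 5 comparison(s) -> [-3, -3, 4, 27, 27, 36]
Total comparisons: 1 + 1 + 1 + 4 + 5 = 12


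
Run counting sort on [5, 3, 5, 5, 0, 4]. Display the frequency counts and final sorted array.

Count array: [1, 0, 0, 1, 1, 3]
(count[i] = number of elements equal to i)
Cumulative count: [1, 1, 1, 2, 3, 6]
Sorted: [0, 3, 4, 5, 5, 5]


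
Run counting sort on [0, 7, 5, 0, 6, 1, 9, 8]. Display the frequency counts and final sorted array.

Count array: [2, 1, 0, 0, 0, 1, 1, 1, 1, 1]
(count[i] = number of elements equal to i)
Cumulative count: [2, 3, 3, 3, 3, 4, 5, 6, 7, 8]
Sorted: [0, 0, 1, 5, 6, 7, 8, 9]


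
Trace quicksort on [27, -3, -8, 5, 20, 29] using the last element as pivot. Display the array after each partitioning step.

Partition 1: pivot=29 at index 5 -> [27, -3, -8, 5, 20, 29]
Partition 2: pivot=20 at index 3 -> [-3, -8, 5, 20, 27, 29]
Partition 3: pivot=5 at index 2 -> [-3, -8, 5, 20, 27, 29]
Partition 4: pivot=-8 at index 0 -> [-8, -3, 5, 20, 27, 29]


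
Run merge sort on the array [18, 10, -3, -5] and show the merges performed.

Divide and conquer:
  Merge [18] + [10] -> [10, 18]
  Merge [-3] + [-5] -> [-5, -3]
  Merge [10, 18] + [-5, -3] -> [-5, -3, 10, 18]


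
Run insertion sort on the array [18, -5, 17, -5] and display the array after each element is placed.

First element 18 is already 'sorted'
Insert -5: shifted 1 elements -> [-5, 18, 17, -5]
Insert 17: shifted 1 elements -> [-5, 17, 18, -5]
Insert -5: shifted 2 elements -> [-5, -5, 17, 18]


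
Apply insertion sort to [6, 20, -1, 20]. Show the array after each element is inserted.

First element 6 is already 'sorted'
Insert 20: shifted 0 elements -> [6, 20, -1, 20]
Insert -1: shifted 2 elements -> [-1, 6, 20, 20]
Insert 20: shifted 0 elements -> [-1, 6, 20, 20]


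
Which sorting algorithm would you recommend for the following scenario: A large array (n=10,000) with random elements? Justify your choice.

Best choice: Quicksort or Mergesort
Reason: Both have O(n log n) average case; quicksort has lower constant factors


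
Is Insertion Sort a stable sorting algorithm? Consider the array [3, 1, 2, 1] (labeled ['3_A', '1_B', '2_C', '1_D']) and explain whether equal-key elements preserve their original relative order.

Trace Insertion Sort on the labeled array (the key is the number; the letter only tracks identity):
  Insert 1_B at index 0: [1_B, 3_A, 2_C, 1_D]
  Insert 2_C at index 1: [1_B, 2_C, 3_A, 1_D]
  Insert 1_D at index 1: [1_B, 1_D, 2_C, 3_A]
Final order: [1_B, 1_D, 2_C, 3_A]
Equal keys:
  value 1: originally 1_B, 1_D; after sorting 1_B, 1_D -> order preserved
All equal keys kept their original relative order. Insertion Sort is stable: elements are shifted only while they are strictly greater than the key, so a key is inserted after any equal elements already placed.
Answer: Stable


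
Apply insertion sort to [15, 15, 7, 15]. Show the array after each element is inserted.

First element 15 is already 'sorted'
Insert 15: shifted 0 elements -> [15, 15, 7, 15]
Insert 7: shifted 2 elements -> [7, 15, 15, 15]
Insert 15: shifted 0 elements -> [7, 15, 15, 15]


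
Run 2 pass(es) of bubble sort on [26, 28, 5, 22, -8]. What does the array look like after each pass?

After pass 1: [26, 5, 22, -8, 28] (3 swaps)
After pass 2: [5, 22, -8, 26, 28] (3 swaps)
Total swaps: 6


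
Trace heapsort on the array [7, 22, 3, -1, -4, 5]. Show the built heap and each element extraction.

Build heap: [22, 7, 5, -1, -4, 3]
Extract 22: [7, 3, 5, -1, -4, 22]
Extract 7: [5, 3, -4, -1, 7, 22]
Extract 5: [3, -1, -4, 5, 7, 22]
Extract 3: [-1, -4, 3, 5, 7, 22]
Extract -1: [-4, -1, 3, 5, 7, 22]


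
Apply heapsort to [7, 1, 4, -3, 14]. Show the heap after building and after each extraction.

Build heap: [14, 7, 4, -3, 1]
Extract 14: [7, 1, 4, -3, 14]
Extract 7: [4, 1, -3, 7, 14]
Extract 4: [1, -3, 4, 7, 14]
Extract 1: [-3, 1, 4, 7, 14]


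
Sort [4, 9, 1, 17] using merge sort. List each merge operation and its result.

Divide and conquer:
  Merge [4] + [9] -> [4, 9]
  Merge [1] + [17] -> [1, 17]
  Merge [4, 9] + [1, 17] -> [1, 4, 9, 17]


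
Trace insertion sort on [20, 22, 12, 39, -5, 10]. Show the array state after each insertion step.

First element 20 is already 'sorted'
Insert 22: shifted 0 elements -> [20, 22, 12, 39, -5, 10]
Insert 12: shifted 2 elements -> [12, 20, 22, 39, -5, 10]
Insert 39: shifted 0 elements -> [12, 20, 22, 39, -5, 10]
Insert -5: shifted 4 elements -> [-5, 12, 20, 22, 39, 10]
Insert 10: shifted 4 elements -> [-5, 10, 12, 20, 22, 39]


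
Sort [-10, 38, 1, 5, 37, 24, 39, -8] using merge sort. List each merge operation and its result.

Divide and conquer:
  Merge [-10] + [38] -> [-10, 38]
  Merge [1] + [5] -> [1, 5]
  Merge [-10, 38] + [1, 5] -> [-10, 1, 5, 38]
  Merge [37] + [24] -> [24, 37]
  Merge [39] + [-8] -> [-8, 39]
  Merge [24, 37] + [-8, 39] -> [-8, 24, 37, 39]
  Merge [-10, 1, 5, 38] + [-8, 24, 37, 39] -> [-10, -8, 1, 5, 24, 37, 38, 39]


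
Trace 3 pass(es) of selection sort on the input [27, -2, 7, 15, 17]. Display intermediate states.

Pass 1: Select minimum -2 at index 1, swap -> [-2, 27, 7, 15, 17]
Pass 2: Select minimum 7 at index 2, swap -> [-2, 7, 27, 15, 17]
Pass 3: Select minimum 15 at index 3, swap -> [-2, 7, 15, 27, 17]


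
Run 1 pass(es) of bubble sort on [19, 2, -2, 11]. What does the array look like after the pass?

After pass 1: [2, -2, 11, 19] (3 swaps)
Total swaps: 3


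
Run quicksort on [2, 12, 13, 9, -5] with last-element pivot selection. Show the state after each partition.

Partition 1: pivot=-5 at index 0 -> [-5, 12, 13, 9, 2]
Partition 2: pivot=2 at index 1 -> [-5, 2, 13, 9, 12]
Partition 3: pivot=12 at index 3 -> [-5, 2, 9, 12, 13]


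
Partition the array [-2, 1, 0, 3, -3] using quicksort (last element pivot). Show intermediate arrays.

Partition 1: pivot=-3 at index 0 -> [-3, 1, 0, 3, -2]
Partition 2: pivot=-2 at index 1 -> [-3, -2, 0, 3, 1]
Partition 3: pivot=1 at index 3 -> [-3, -2, 0, 1, 3]


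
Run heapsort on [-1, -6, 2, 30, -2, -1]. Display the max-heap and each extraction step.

Build heap: [30, -1, 2, -6, -2, -1]
Extract 30: [2, -1, -1, -6, -2, 30]
Extract 2: [-1, -2, -1, -6, 2, 30]
Extract -1: [-1, -2, -6, -1, 2, 30]
Extract -1: [-2, -6, -1, -1, 2, 30]
Extract -2: [-6, -2, -1, -1, 2, 30]


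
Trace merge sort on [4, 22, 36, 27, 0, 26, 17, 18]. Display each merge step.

Divide and conquer:
  Merge [4] + [22] -> [4, 22]
  Merge [36] + [27] -> [27, 36]
  Merge [4, 22] + [27, 36] -> [4, 22, 27, 36]
  Merge [0] + [26] -> [0, 26]
  Merge [17] + [18] -> [17, 18]
  Merge [0, 26] + [17, 18] -> [0, 17, 18, 26]
  Merge [4, 22, 27, 36] + [0, 17, 18, 26] -> [0, 4, 17, 18, 22, 26, 27, 36]


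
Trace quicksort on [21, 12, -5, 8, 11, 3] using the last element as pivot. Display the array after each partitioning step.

Partition 1: pivot=3 at index 1 -> [-5, 3, 21, 8, 11, 12]
Partition 2: pivot=12 at index 4 -> [-5, 3, 8, 11, 12, 21]
Partition 3: pivot=11 at index 3 -> [-5, 3, 8, 11, 12, 21]


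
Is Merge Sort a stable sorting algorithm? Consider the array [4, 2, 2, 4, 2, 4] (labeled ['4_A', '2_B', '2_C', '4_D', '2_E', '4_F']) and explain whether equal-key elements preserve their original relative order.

Trace Merge Sort on the labeled array (the key is the number; the letter only tracks identity):
  Merge [2_B] + [2_C] -> [2_B, 2_C]
  Merge [4_A] + [2_B, 2_C] -> [2_B, 2_C, 4_A]
  Merge [2_E] + [4_F] -> [2_E, 4_F]
  Merge [4_D] + [2_E, 4_F] -> [2_E, 4_D, 4_F]
  Merge [2_B, 2_C, 4_A] + [2_E, 4_D, 4_F] -> [2_B, 2_C, 2_E, 4_A, 4_D, 4_F]
Final order: [2_B, 2_C, 2_E, 4_A, 4_D, 4_F]
Equal keys:
  value 2: originally 2_B, 2_C, 2_E; after sorting 2_B, 2_C, 2_E -> order preserved
  value 4: originally 4_A, 4_D, 4_F; after sorting 4_A, 4_D, 4_F -> order preserved
All equal keys kept their original relative order. Merge Sort is stable: when the heads of the two halves are equal the merge takes from the left half first.
Answer: Stable


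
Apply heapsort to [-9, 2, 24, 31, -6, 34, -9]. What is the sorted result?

Build heap: [34, 31, 24, 2, -6, -9, -9]
Extract 34: [31, 2, 24, -9, -6, -9, 34]
Extract 31: [24, 2, -9, -9, -6, 31, 34]
Extract 24: [2, -6, -9, -9, 24, 31, 34]
Extract 2: [-6, -9, -9, 2, 24, 31, 34]
Extract -6: [-9, -9, -6, 2, 24, 31, 34]
Extract -9: [-9, -9, -6, 2, 24, 31, 34]


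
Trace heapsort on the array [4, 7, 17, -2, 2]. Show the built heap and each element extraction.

Build heap: [17, 7, 4, -2, 2]
Extract 17: [7, 2, 4, -2, 17]
Extract 7: [4, 2, -2, 7, 17]
Extract 4: [2, -2, 4, 7, 17]
Extract 2: [-2, 2, 4, 7, 17]


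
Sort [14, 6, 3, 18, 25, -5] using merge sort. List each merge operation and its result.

Divide and conquer:
  Merge [6] + [3] -> [3, 6]
  Merge [14] + [3, 6] -> [3, 6, 14]
  Merge [25] + [-5] -> [-5, 25]
  Merge [18] + [-5, 25] -> [-5, 18, 25]
  Merge [3, 6, 14] + [-5, 18, 25] -> [-5, 3, 6, 14, 18, 25]


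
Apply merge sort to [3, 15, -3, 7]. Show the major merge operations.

Divide and conquer:
  Merge [3] + [15] -> [3, 15]
  Merge [-3] + [7] -> [-3, 7]
  Merge [3, 15] + [-3, 7] -> [-3, 3, 7, 15]


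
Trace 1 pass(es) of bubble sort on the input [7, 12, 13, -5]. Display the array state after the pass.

After pass 1: [7, 12, -5, 13] (1 swaps)
Total swaps: 1


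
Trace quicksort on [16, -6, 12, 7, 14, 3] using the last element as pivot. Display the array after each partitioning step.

Partition 1: pivot=3 at index 1 -> [-6, 3, 12, 7, 14, 16]
Partition 2: pivot=16 at index 5 -> [-6, 3, 12, 7, 14, 16]
Partition 3: pivot=14 at index 4 -> [-6, 3, 12, 7, 14, 16]
Partition 4: pivot=7 at index 2 -> [-6, 3, 7, 12, 14, 16]


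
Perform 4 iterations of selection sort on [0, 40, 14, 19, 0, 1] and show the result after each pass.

Pass 1: Select minimum 0 at index 0, swap -> [0, 40, 14, 19, 0, 1]
Pass 2: Select minimum 0 at index 4, swap -> [0, 0, 14, 19, 40, 1]
Pass 3: Select minimum 1 at index 5, swap -> [0, 0, 1, 19, 40, 14]
Pass 4: Select minimum 14 at index 5, swap -> [0, 0, 1, 14, 40, 19]


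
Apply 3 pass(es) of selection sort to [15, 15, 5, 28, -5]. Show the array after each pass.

Pass 1: Select minimum -5 at index 4, swap -> [-5, 15, 5, 28, 15]
Pass 2: Select minimum 5 at index 2, swap -> [-5, 5, 15, 28, 15]
Pass 3: Select minimum 15 at index 2, swap -> [-5, 5, 15, 28, 15]
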